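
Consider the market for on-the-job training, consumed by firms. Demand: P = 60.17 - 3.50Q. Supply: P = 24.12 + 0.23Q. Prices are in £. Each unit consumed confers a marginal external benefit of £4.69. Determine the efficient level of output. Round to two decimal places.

Q* = 10.92

Social marginal benefit = demand + MEB = 64.86 - 3.50Q.
Set SMB = MC: 64.86 - 3.50Q = 24.12 + 0.23Q → Q* = 10.9223.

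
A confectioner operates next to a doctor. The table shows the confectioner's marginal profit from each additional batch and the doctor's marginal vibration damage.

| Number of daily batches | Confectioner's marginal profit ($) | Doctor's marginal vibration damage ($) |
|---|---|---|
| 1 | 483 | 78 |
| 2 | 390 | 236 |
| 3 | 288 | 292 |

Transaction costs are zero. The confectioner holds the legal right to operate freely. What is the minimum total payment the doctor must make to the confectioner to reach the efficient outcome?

$288

Left alone the confectioner would choose level 3 (marginal profit stays positive).
Efficient level: k* = 2 (marginal profit ≥ marginal vibration damage through 2).
The doctor must at least cover the confectioner's forgone profit from cutting 3→2: 288 = 288.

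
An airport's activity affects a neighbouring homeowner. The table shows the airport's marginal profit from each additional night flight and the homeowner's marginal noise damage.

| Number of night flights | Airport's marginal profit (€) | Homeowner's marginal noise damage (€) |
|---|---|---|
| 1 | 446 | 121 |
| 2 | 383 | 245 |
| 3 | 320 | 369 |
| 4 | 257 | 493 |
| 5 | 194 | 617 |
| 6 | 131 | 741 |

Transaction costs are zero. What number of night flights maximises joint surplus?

Bargaining reaches the level where marginal profit last exceeds marginal noise damage.
That holds through level 2 (383 ≥ 245) but not at 3 (320 < 369).

2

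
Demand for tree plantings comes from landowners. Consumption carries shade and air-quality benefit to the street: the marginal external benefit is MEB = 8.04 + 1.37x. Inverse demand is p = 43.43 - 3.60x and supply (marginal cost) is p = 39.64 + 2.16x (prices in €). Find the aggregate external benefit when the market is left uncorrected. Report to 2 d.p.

Market equilibrium (private): 39.64 + 2.16x = 43.43 - 3.60x → x_m = 0.6580.
Total external benefit = ∫₀^{x_m} (8.04 + 1.37x) dx = 8.04×0.6580 + ½×1.37×0.6580² = 5.5869.

€5.59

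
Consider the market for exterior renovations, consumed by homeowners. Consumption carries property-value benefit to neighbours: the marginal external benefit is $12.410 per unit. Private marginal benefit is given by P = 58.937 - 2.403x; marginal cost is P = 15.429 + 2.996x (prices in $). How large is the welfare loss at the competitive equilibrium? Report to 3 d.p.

Market equilibrium (private): 15.429 + 2.996x = 58.937 - 2.403x → x_m = 8.0585.
Social marginal benefit = demand + MEB = 71.347 - 2.403x.
Set SMB = MC: 71.347 - 2.403x = 15.429 + 2.996x → x* = 10.3571.
The welfare-loss triangle has base |x_m − x*| and height MEB(x_m) (the vertical gap between SMB and MC is zero at x* and MEB at x_m).
DWL = ½ × 2.2986 × 12.4100 = 14.2628.

DWL = $14.263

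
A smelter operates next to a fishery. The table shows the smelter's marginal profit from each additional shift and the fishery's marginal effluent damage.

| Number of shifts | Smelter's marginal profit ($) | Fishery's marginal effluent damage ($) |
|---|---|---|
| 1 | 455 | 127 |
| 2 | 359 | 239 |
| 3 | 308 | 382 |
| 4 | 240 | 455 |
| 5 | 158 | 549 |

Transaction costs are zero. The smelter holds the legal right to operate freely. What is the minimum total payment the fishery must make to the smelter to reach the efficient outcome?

Left alone the smelter would choose level 5 (marginal profit stays positive).
Efficient level: k* = 2 (marginal profit ≥ marginal effluent damage through 2).
The fishery must at least cover the smelter's forgone profit from cutting 5→2: 308 + 240 + 158 = 706.

$706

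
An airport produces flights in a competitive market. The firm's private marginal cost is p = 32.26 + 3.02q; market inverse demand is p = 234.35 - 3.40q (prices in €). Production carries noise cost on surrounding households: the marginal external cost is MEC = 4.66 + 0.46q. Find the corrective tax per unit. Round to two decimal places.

Social marginal cost = private MC + MEC = 36.92 + 3.48q.
Set SMC = demand: 36.92 + 3.48q = 234.35 - 3.40q → q* = 28.6962.
The Pigouvian tax equals MEC at q*: 4.66 + 0.46×28.6962 = 17.8603.

tax = €17.86 per unit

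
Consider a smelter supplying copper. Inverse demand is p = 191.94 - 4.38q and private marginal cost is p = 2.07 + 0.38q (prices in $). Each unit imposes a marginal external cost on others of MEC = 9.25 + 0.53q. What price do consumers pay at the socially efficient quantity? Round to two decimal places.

P = $42.39

Social marginal cost = private MC + MEC = 11.32 + 0.91q.
Set SMC = demand: 11.32 + 0.91q = 191.94 - 4.38q → q* = 34.1437.
Consumer price on the demand curve at q*: 191.94 − 4.38×34.1437 = 42.3906.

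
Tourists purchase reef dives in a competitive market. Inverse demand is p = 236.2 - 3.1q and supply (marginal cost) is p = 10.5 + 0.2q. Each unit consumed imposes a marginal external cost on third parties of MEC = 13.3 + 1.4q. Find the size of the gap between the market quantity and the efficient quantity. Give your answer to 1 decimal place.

Market equilibrium (private): 10.5 + 0.2q = 236.2 - 3.1q → q_m = 68.3939.
Social marginal benefit = demand − MEC = 222.9 - 4.5q.
Set SMB = MC: 222.9 - 4.5q = 10.5 + 0.2q → q* = 45.1915.
Gap = |68.3939 − 45.1915| = 23.2024.

23.2 units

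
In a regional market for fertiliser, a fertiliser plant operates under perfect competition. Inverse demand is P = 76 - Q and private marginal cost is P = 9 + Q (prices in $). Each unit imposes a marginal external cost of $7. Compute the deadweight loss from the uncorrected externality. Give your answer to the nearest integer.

Market equilibrium (private): 9 + Q = 76 - Q → Q_m = 33.5000.
Social marginal cost = private MC + MEC = 16 + Q.
Set SMC = demand: 16 + Q = 76 - Q → Q* = 30.0000.
The loss is the area between SMC and demand from Q* to Q_m; with linear curves that's a triangle of height MEC(Q_m).
DWL = ½ × 3.5000 × 7.0000 = 12.2500.

DWL = $12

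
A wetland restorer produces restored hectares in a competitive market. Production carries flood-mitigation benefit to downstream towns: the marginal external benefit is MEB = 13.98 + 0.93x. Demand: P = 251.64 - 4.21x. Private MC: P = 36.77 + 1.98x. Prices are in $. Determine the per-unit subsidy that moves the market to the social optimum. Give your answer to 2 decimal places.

Social marginal cost = private MC − MEB = 22.79 + 1.05x.
Set SMC = demand: 22.79 + 1.05x = 251.64 - 4.21x → x* = 43.5076.
The Pigouvian subsidy equals MEB at x*: 13.98 + 0.93×43.5076 = 54.4421.

subsidy = $54.44 per unit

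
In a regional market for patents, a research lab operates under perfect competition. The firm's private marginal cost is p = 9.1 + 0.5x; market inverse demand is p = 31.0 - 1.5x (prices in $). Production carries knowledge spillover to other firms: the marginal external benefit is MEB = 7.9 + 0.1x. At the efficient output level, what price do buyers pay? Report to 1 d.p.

P = $7.5

Social marginal cost = private MC − MEB = 1.2 + 0.4x.
Set SMC = demand: 1.2 + 0.4x = 31.0 - 1.5x → x* = 15.6842.
Consumer price on the demand curve at x*: 31.0 − 1.5×15.6842 = 7.4737.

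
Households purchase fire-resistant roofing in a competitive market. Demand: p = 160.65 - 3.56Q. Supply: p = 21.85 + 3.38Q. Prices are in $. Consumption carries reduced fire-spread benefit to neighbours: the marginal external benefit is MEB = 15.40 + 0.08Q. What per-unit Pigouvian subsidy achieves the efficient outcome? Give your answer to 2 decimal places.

subsidy = $17.20 per unit

Social marginal benefit = demand + MEB = 176.05 - 3.48Q.
Set SMB = MC: 176.05 - 3.48Q = 21.85 + 3.38Q → Q* = 22.4781.
The Pigouvian subsidy equals MEB at Q*: 15.40 + 0.08×22.4781 = 17.1982.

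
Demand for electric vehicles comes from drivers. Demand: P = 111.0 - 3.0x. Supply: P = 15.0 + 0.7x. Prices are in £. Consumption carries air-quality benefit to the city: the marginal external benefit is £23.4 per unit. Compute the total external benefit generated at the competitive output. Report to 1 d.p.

Market equilibrium (private): 15.0 + 0.7x = 111.0 - 3.0x → x_m = 25.9459.
Total external benefit = MEB × x_m = 23.4 × 25.9459 = 607.1341.

£607.1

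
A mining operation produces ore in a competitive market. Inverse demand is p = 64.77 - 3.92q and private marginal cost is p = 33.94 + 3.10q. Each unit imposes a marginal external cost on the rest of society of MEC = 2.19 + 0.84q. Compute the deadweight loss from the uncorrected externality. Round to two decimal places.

Market equilibrium (private): 33.94 + 3.10q = 64.77 - 3.92q → q_m = 4.3917.
Social marginal cost = private MC + MEC = 36.13 + 3.94q.
Set SMC = demand: 36.13 + 3.94q = 64.77 - 3.92q → q* = 3.6438.
Height of the DWL triangle at q_m is SMC(q_m) − demand(q_m) = MEC(q_m) = 5.8791.
DWL = ½ × 0.7479 × 5.8791 = 2.1985.

DWL = 2.20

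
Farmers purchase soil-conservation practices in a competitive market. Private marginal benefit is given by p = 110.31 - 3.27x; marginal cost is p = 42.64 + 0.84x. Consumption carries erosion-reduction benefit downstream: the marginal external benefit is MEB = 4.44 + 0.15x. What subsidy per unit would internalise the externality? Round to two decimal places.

subsidy = 7.17 per unit

Social marginal benefit = demand + MEB = 114.75 - 3.12x.
Set SMB = MC: 114.75 - 3.12x = 42.64 + 0.84x → x* = 18.2096.
The Pigouvian subsidy equals MEB at x*: 4.44 + 0.15×18.2096 = 7.1714.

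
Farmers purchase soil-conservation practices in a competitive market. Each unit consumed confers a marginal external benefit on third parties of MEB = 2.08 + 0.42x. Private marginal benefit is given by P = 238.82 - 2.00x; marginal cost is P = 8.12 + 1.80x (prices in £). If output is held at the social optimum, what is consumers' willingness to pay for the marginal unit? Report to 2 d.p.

Social marginal benefit = demand + MEB = 240.90 - 1.58x.
Set SMB = MC: 240.90 - 1.58x = 8.12 + 1.80x → x* = 68.8698.
Consumer price on the demand curve at x*: 238.82 − 2.00×68.8698 = 101.0804.

P = £101.08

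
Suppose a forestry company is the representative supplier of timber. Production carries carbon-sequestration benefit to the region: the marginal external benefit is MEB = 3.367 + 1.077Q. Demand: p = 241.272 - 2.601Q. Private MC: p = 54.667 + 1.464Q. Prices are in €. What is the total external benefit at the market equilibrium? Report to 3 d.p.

Market equilibrium (private): 54.667 + 1.464Q = 241.272 - 2.601Q → Q_m = 45.9053.
Total external benefit = ∫₀^{Q_m} (3.367 + 1.077Q) dQ = 3.367×45.9053 + ½×1.077×45.9053² = 1289.3423.

€1289.342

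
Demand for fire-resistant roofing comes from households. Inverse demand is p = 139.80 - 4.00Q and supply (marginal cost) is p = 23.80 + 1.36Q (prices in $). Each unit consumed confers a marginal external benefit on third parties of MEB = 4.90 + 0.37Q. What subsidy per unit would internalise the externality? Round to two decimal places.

subsidy = $13.86 per unit

Social marginal benefit = demand + MEB = 144.70 - 3.63Q.
Set SMB = MC: 144.70 - 3.63Q = 23.80 + 1.36Q → Q* = 24.2285.
The Pigouvian subsidy equals MEB at Q*: 4.90 + 0.37×24.2285 = 13.8645.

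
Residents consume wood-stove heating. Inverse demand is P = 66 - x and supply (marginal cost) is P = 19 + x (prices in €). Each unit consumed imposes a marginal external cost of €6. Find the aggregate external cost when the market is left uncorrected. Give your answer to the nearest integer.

€141

Market equilibrium (private): 19 + x = 66 - x → x_m = 23.5000.
Total external cost = MEC × x_m = 6 × 23.5000 = 141.0000.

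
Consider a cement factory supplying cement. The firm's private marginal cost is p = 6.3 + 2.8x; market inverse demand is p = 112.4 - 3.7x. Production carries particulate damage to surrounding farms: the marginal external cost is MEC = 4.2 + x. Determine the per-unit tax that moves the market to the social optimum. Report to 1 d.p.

tax = 17.8 per unit

Social marginal cost = private MC + MEC = 10.5 + 3.8x.
Set SMC = demand: 10.5 + 3.8x = 112.4 - 3.7x → x* = 13.5867.
The Pigouvian tax equals MEC at x*: 4.2 + 1.0×13.5867 = 17.7867.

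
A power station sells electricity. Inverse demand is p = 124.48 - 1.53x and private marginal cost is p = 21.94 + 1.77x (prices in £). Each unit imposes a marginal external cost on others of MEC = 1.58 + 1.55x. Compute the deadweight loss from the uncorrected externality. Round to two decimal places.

DWL = £255.09

Market equilibrium (private): 21.94 + 1.77x = 124.48 - 1.53x → x_m = 31.0727.
Social marginal cost = private MC + MEC = 23.52 + 3.32x.
Set SMC = demand: 23.52 + 3.32x = 124.48 - 1.53x → x* = 20.8165.
The welfare-loss triangle has base |x_m − x*| and height MEC(x_m) (the vertical gap between SMC and demand is zero at x* and MEC at x_m).
DWL = ½ × 10.2562 × 49.7427 = 255.0855.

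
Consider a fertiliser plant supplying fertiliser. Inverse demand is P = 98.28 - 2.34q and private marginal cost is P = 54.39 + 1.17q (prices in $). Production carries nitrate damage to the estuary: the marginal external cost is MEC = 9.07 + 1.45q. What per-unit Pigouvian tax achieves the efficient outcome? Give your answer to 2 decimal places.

tax = $19.25 per unit

Social marginal cost = private MC + MEC = 63.46 + 2.62q.
Set SMC = demand: 63.46 + 2.62q = 98.28 - 2.34q → q* = 7.0202.
The Pigouvian tax equals MEC at q*: 9.07 + 1.45×7.0202 = 19.2493.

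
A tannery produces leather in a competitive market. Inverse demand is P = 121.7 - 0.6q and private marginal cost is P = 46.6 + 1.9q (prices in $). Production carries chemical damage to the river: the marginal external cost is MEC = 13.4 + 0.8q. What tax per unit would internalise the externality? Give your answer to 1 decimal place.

tax = $28.4 per unit

Social marginal cost = private MC + MEC = 60.0 + 2.7q.
Set SMC = demand: 60.0 + 2.7q = 121.7 - 0.6q → q* = 18.6970.
The Pigouvian tax equals MEC at q*: 13.4 + 0.8×18.6970 = 28.3576.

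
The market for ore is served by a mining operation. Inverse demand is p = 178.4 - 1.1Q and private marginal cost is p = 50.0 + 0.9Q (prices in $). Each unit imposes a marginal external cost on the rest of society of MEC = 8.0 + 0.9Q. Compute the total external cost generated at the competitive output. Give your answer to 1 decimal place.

$2368.3

Market equilibrium (private): 50.0 + 0.9Q = 178.4 - 1.1Q → Q_m = 64.2000.
Total external cost = ∫₀^{Q_m} (8.0 + 0.9Q) dQ = 8.0×64.2000 + ½×0.9×64.2000² = 2368.3380.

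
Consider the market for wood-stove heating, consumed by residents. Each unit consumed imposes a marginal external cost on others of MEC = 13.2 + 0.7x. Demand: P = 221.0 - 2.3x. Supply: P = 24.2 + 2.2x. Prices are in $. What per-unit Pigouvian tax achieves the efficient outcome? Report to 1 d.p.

tax = $37.9 per unit

Social marginal benefit = demand − MEC = 207.8 - 3.0x.
Set SMB = MC: 207.8 - 3.0x = 24.2 + 2.2x → x* = 35.3077.
The Pigouvian tax equals MEC at x*: 13.2 + 0.7×35.3077 = 37.9154.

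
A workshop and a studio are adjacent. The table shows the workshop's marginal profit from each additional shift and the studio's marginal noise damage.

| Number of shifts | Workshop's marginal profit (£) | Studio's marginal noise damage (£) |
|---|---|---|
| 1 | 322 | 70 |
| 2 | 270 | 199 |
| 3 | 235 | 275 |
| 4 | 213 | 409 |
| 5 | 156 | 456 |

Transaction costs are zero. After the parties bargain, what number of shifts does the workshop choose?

2

Bargaining reaches the level where marginal profit last exceeds marginal noise damage.
That holds through level 2 (270 ≥ 199) but not at 3 (235 < 275).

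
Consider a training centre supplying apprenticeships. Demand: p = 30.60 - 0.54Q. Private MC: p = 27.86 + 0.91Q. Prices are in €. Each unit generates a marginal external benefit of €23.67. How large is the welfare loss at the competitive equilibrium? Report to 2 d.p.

Market equilibrium (private): 27.86 + 0.91Q = 30.60 - 0.54Q → Q_m = 1.8897.
Social marginal cost = private MC − MEB = 4.19 + 0.91Q.
Set SMC = demand: 4.19 + 0.91Q = 30.60 - 0.54Q → Q* = 18.2138.
Between Q* and Q_m the wedge demand − SMC runs linearly from 0 to MEB(Q_m), so the loss is a triangle.
DWL = ½ × 16.3241 × 23.6700 = 193.1957.

DWL = €193.20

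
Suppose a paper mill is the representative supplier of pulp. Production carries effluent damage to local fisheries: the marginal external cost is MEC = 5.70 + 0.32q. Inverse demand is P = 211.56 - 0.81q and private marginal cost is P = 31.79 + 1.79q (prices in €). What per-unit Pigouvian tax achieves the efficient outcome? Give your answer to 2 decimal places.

tax = €24.78 per unit

Social marginal cost = private MC + MEC = 37.49 + 2.11q.
Set SMC = demand: 37.49 + 2.11q = 211.56 - 0.81q → q* = 59.6130.
The Pigouvian tax equals MEC at q*: 5.70 + 0.32×59.6130 = 24.7762.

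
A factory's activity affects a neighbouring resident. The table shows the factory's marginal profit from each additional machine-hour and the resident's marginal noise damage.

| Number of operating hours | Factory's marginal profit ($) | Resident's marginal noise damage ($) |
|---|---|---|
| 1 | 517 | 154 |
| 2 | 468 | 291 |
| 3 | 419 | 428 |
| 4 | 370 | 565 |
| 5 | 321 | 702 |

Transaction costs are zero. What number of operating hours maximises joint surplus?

Bargaining reaches the level where marginal profit last exceeds marginal noise damage.
That holds through level 2 (468 ≥ 291) but not at 3 (419 < 428).

2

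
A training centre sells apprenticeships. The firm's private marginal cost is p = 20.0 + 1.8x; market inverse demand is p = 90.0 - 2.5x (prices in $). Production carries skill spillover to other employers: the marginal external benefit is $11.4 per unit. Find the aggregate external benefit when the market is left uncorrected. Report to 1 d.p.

Market equilibrium (private): 20.0 + 1.8x = 90.0 - 2.5x → x_m = 16.2791.
Total external benefit = MEB × x_m = 11.4 × 16.2791 = 185.5817.

$185.6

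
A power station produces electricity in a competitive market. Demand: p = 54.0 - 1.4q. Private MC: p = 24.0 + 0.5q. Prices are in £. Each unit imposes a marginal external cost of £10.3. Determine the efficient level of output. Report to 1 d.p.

Social marginal cost = private MC + MEC = 34.3 + 0.5q.
Set SMC = demand: 34.3 + 0.5q = 54.0 - 1.4q → q* = 10.3684.

q* = 10.4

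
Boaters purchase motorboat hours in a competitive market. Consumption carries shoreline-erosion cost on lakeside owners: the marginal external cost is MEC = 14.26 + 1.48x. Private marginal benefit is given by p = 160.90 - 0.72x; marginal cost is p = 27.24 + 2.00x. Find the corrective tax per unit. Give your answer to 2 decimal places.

tax = 56.33 per unit

Social marginal benefit = demand − MEC = 146.64 - 2.20x.
Set SMB = MC: 146.64 - 2.20x = 27.24 + 2.00x → x* = 28.4286.
The Pigouvian tax equals MEC at x*: 14.26 + 1.48×28.4286 = 56.3343.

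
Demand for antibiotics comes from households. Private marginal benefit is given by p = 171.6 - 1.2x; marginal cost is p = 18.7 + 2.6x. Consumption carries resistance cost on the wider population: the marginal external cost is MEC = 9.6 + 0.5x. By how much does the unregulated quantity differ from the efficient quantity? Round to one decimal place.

Market equilibrium (private): 18.7 + 2.6x = 171.6 - 1.2x → x_m = 40.2368.
Social marginal benefit = demand − MEC = 162.0 - 1.7x.
Set SMB = MC: 162.0 - 1.7x = 18.7 + 2.6x → x* = 33.3256.
Gap = |40.2368 − 33.3256| = 6.9112.

6.9 units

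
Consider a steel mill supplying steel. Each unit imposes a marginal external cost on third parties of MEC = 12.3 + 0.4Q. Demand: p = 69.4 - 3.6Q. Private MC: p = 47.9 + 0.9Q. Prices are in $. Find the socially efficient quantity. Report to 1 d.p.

Q* = 1.9

Social marginal cost = private MC + MEC = 60.2 + 1.3Q.
Set SMC = demand: 60.2 + 1.3Q = 69.4 - 3.6Q → Q* = 1.8776.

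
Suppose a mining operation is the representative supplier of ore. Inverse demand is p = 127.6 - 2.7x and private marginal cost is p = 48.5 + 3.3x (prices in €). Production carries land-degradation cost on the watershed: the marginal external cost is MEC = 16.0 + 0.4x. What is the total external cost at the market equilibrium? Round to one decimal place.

Market equilibrium (private): 48.5 + 3.3x = 127.6 - 2.7x → x_m = 13.1833.
Total external cost = ∫₀^{x_m} (16.0 + 0.4x) dx = 16.0×13.1833 + ½×0.4×13.1833² = 245.6927.

€245.7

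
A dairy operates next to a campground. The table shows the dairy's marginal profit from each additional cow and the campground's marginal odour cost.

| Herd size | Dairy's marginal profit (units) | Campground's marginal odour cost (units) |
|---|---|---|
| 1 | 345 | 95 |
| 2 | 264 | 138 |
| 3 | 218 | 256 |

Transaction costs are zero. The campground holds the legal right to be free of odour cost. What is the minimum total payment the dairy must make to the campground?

Efficient level: marginal profit ≥ marginal odour cost through level 2, so k* = 2.
With the campground holding the right, the dairy must at least compensate total damage at k*: 95 + 138 = 233.

233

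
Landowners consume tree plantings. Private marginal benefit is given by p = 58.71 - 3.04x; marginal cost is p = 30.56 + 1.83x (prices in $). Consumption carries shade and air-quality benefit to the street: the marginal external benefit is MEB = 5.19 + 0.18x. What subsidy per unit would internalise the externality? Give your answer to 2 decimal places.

subsidy = $6.47 per unit

Social marginal benefit = demand + MEB = 63.90 - 2.86x.
Set SMB = MC: 63.90 - 2.86x = 30.56 + 1.83x → x* = 7.1087.
The Pigouvian subsidy equals MEB at x*: 5.19 + 0.18×7.1087 = 6.4696.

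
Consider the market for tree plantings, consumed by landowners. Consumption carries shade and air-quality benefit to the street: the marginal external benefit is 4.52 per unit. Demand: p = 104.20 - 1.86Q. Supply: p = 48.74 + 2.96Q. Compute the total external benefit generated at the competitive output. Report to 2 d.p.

Market equilibrium (private): 48.74 + 2.96Q = 104.20 - 1.86Q → Q_m = 11.5062.
Total external benefit = MEB × Q_m = 4.52 × 11.5062 = 52.0080.

52.01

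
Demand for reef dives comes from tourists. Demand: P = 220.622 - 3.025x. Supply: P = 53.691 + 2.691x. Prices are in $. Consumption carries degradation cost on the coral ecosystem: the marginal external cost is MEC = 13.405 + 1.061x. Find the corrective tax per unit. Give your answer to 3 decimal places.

Social marginal benefit = demand − MEC = 207.217 - 4.086x.
Set SMB = MC: 207.217 - 4.086x = 53.691 + 2.691x → x* = 22.6540.
The Pigouvian tax equals MEC at x*: 13.405 + 1.061×22.6540 = 37.4409.

tax = $37.441 per unit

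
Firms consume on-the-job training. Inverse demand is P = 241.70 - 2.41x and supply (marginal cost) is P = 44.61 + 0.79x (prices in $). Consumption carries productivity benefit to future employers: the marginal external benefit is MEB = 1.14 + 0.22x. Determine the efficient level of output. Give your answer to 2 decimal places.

Social marginal benefit = demand + MEB = 242.84 - 2.19x.
Set SMB = MC: 242.84 - 2.19x = 44.61 + 0.79x → x* = 66.5201.

x* = 66.52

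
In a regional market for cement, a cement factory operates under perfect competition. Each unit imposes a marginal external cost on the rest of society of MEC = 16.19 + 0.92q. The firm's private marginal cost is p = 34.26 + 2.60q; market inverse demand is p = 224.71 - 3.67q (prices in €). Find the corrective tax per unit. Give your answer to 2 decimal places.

tax = €38.49 per unit

Social marginal cost = private MC + MEC = 50.45 + 3.52q.
Set SMC = demand: 50.45 + 3.52q = 224.71 - 3.67q → q* = 24.2364.
The Pigouvian tax equals MEC at q*: 16.19 + 0.92×24.2364 = 38.4875.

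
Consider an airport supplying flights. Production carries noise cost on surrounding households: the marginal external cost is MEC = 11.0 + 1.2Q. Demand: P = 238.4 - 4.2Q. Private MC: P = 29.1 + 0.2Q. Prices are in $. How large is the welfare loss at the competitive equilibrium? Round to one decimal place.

DWL = $413.9

Market equilibrium (private): 29.1 + 0.2Q = 238.4 - 4.2Q → Q_m = 47.5682.
Social marginal cost = private MC + MEC = 40.1 + 1.4Q.
Set SMC = demand: 40.1 + 1.4Q = 238.4 - 4.2Q → Q* = 35.4107.
Height of the DWL triangle at Q_m is SMC(Q_m) − demand(Q_m) = MEC(Q_m) = 68.0818.
DWL = ½ × 12.1575 × 68.0818 = 413.8522.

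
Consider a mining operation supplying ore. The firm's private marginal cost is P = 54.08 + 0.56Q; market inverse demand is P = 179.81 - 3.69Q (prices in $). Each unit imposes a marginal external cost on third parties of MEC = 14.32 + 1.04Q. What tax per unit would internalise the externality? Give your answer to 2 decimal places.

tax = $36.22 per unit

Social marginal cost = private MC + MEC = 68.40 + 1.60Q.
Set SMC = demand: 68.40 + 1.60Q = 179.81 - 3.69Q → Q* = 21.0605.
The Pigouvian tax equals MEC at Q*: 14.32 + 1.04×21.0605 = 36.2229.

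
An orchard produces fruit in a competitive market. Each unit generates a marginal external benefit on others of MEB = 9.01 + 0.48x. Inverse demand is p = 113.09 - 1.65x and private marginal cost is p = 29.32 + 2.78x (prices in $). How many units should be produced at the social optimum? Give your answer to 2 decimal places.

x* = 23.49

Social marginal cost = private MC − MEB = 20.31 + 2.30x.
Set SMC = demand: 20.31 + 2.30x = 113.09 - 1.65x → x* = 23.4886.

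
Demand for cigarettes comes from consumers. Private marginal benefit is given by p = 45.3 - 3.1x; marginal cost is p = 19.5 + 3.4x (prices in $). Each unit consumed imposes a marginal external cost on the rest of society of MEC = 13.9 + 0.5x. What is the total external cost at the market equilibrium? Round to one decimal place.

$59.1

Market equilibrium (private): 19.5 + 3.4x = 45.3 - 3.1x → x_m = 3.9692.
Total external cost = ∫₀^{x_m} (13.9 + 0.5x) dx = 13.9×3.9692 + ½×0.5×3.9692² = 59.1105.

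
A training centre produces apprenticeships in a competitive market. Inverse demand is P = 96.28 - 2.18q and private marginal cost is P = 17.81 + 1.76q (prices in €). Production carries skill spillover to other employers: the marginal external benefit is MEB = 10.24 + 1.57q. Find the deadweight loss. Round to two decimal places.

DWL = €363.49

Market equilibrium (private): 17.81 + 1.76q = 96.28 - 2.18q → q_m = 19.9162.
Social marginal cost = private MC − MEB = 7.57 + 0.19q.
Set SMC = demand: 7.57 + 0.19q = 96.28 - 2.18q → q* = 37.4304.
Between q* and q_m the wedge demand − SMC runs linearly from 0 to MEB(q_m), so the loss is a triangle.
DWL = ½ × 17.5142 × 41.5085 = 363.4941.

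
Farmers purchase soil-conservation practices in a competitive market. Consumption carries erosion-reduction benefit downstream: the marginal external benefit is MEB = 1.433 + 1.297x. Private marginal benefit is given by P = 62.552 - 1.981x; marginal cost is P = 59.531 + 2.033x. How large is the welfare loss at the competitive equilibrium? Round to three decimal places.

DWL = 1.068

Market equilibrium (private): 59.531 + 2.033x = 62.552 - 1.981x → x_m = 0.7526.
Social marginal benefit = demand + MEB = 63.985 - 0.684x.
Set SMB = MC: 63.985 - 0.684x = 59.531 + 2.033x → x* = 1.6393.
The loss is the area between SMB and MC from x* to x_m; with linear curves that's a triangle of height MEB(x_m).
DWL = ½ × 0.8867 × 2.4091 = 1.0681.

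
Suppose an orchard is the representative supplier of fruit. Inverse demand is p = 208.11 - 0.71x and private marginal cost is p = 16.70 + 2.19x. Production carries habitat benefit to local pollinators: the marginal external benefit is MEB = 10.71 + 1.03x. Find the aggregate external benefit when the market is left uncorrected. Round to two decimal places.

Market equilibrium (private): 16.70 + 2.19x = 208.11 - 0.71x → x_m = 66.0034.
Total external benefit = ∫₀^{x_m} (10.71 + 1.03x) dx = 10.71×66.0034 + ½×1.03×66.0034² = 2950.4676.

2950.47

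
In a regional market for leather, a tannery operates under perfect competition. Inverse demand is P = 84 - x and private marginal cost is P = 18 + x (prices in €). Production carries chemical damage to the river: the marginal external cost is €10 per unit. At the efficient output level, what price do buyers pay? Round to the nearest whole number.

Social marginal cost = private MC + MEC = 28 + x.
Set SMC = demand: 28 + x = 84 - x → x* = 28.0000.
Consumer price on the demand curve at x*: 84 − 1×28.0000 = 56.0000.

P = €56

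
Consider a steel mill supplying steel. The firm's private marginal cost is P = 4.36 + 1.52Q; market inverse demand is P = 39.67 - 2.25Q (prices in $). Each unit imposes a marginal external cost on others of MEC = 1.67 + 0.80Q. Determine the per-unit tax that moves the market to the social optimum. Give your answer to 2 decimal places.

tax = $7.56 per unit

Social marginal cost = private MC + MEC = 6.03 + 2.32Q.
Set SMC = demand: 6.03 + 2.32Q = 39.67 - 2.25Q → Q* = 7.3611.
The Pigouvian tax equals MEC at Q*: 1.67 + 0.80×7.3611 = 7.5589.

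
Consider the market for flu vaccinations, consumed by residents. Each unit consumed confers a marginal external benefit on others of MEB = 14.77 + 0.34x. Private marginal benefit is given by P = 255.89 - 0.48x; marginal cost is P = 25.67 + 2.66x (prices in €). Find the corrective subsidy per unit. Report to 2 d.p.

subsidy = €44.52 per unit

Social marginal benefit = demand + MEB = 270.66 - 0.14x.
Set SMB = MC: 270.66 - 0.14x = 25.67 + 2.66x → x* = 87.4964.
The Pigouvian subsidy equals MEB at x*: 14.77 + 0.34×87.4964 = 44.5188.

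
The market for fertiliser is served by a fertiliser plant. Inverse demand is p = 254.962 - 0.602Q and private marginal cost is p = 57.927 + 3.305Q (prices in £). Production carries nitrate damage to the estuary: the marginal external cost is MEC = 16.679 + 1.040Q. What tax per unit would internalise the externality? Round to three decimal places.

tax = £54.595 per unit

Social marginal cost = private MC + MEC = 74.606 + 4.345Q.
Set SMC = demand: 74.606 + 4.345Q = 254.962 - 0.602Q → Q* = 36.4577.
The Pigouvian tax equals MEC at Q*: 16.679 + 1.040×36.4577 = 54.5950.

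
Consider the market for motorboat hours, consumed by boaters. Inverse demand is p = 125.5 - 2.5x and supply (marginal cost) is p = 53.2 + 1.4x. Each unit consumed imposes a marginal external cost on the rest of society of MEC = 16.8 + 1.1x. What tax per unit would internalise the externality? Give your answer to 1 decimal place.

tax = 29.0 per unit

Social marginal benefit = demand − MEC = 108.7 - 3.6x.
Set SMB = MC: 108.7 - 3.6x = 53.2 + 1.4x → x* = 11.1000.
The Pigouvian tax equals MEC at x*: 16.8 + 1.1×11.1000 = 29.0100.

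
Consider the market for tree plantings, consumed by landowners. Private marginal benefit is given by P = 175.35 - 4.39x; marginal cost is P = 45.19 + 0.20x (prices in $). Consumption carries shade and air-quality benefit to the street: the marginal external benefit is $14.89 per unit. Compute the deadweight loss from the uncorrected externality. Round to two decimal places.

DWL = $24.15

Market equilibrium (private): 45.19 + 0.20x = 175.35 - 4.39x → x_m = 28.3573.
Social marginal benefit = demand + MEB = 190.24 - 4.39x.
Set SMB = MC: 190.24 - 4.39x = 45.19 + 0.20x → x* = 31.6013.
The welfare-loss triangle has base |x_m − x*| and height MEB(x_m) (the vertical gap between SMB and MC is zero at x* and MEB at x_m).
DWL = ½ × 3.2440 × 14.8900 = 24.1516.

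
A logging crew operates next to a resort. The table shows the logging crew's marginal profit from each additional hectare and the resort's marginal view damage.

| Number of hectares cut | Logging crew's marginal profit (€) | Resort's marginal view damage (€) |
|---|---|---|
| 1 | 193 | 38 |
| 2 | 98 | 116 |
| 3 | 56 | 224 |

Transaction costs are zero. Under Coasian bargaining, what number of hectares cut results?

Bargaining reaches the level where marginal profit last exceeds marginal view damage.
That holds through level 1 (193 ≥ 38) but not at 2 (98 < 116).

1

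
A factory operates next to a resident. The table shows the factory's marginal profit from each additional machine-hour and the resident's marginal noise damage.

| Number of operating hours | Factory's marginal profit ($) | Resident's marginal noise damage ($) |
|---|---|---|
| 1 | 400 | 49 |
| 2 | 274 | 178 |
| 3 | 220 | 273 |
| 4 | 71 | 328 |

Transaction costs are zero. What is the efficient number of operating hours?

Bargaining reaches the level where marginal profit last exceeds marginal noise damage.
That holds through level 2 (274 ≥ 178) but not at 3 (220 < 273).

2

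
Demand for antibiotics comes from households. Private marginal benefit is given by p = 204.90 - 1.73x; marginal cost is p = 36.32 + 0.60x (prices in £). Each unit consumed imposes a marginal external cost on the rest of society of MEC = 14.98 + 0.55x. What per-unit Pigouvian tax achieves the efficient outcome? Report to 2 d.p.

tax = £44.31 per unit

Social marginal benefit = demand − MEC = 189.92 - 2.28x.
Set SMB = MC: 189.92 - 2.28x = 36.32 + 0.60x → x* = 53.3333.
The Pigouvian tax equals MEC at x*: 14.98 + 0.55×53.3333 = 44.3133.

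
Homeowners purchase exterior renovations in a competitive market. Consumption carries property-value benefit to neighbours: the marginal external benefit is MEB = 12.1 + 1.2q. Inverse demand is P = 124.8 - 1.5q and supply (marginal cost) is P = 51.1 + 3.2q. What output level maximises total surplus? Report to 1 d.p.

q* = 24.5

Social marginal benefit = demand + MEB = 136.9 - 0.3q.
Set SMB = MC: 136.9 - 0.3q = 51.1 + 3.2q → q* = 24.5143.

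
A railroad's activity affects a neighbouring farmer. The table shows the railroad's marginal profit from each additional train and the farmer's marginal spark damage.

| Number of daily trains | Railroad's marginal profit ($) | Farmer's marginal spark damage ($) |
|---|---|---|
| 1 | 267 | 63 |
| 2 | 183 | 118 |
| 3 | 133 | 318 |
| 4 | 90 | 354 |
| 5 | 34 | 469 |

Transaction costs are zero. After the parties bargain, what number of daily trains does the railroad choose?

Bargaining reaches the level where marginal profit last exceeds marginal spark damage.
That holds through level 2 (183 ≥ 118) but not at 3 (133 < 318).

2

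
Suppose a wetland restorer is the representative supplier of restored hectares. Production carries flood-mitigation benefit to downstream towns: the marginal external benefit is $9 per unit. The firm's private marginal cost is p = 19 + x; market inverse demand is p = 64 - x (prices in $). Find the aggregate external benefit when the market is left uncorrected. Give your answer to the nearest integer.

Market equilibrium (private): 19 + x = 64 - x → x_m = 22.5000.
Total external benefit = MEB × x_m = 9 × 22.5000 = 202.5000.

$203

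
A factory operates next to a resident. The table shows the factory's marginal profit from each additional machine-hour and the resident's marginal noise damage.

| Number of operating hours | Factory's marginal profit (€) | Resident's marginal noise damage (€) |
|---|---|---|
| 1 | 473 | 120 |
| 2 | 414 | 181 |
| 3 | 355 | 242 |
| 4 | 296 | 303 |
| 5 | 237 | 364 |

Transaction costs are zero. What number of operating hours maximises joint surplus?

Bargaining reaches the level where marginal profit last exceeds marginal noise damage.
That holds through level 3 (355 ≥ 242) but not at 4 (296 < 303).

3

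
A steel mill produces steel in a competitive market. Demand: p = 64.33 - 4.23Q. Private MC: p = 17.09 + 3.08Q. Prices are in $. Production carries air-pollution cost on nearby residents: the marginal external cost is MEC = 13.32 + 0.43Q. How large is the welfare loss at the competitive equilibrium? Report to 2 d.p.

Market equilibrium (private): 17.09 + 3.08Q = 64.33 - 4.23Q → Q_m = 6.4624.
Social marginal cost = private MC + MEC = 30.41 + 3.51Q.
Set SMC = demand: 30.41 + 3.51Q = 64.33 - 4.23Q → Q* = 4.3824.
The welfare-loss triangle has base |Q_m − Q*| and height MEC(Q_m) (the vertical gap between SMC and demand is zero at Q* and MEC at Q_m).
DWL = ½ × 2.0800 × 16.0988 = 16.7428.

DWL = $16.74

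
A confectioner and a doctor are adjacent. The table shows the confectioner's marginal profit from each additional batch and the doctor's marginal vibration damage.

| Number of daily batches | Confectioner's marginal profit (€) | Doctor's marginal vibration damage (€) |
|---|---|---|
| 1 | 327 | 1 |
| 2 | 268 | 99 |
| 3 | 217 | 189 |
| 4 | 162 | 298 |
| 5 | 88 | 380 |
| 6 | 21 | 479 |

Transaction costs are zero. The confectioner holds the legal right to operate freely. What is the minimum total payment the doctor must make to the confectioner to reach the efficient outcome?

Left alone the confectioner would choose level 6 (marginal profit stays positive).
Efficient level: k* = 3 (marginal profit ≥ marginal vibration damage through 3).
The doctor must at least cover the confectioner's forgone profit from cutting 6→3: 162 + 88 + 21 = 271.

€271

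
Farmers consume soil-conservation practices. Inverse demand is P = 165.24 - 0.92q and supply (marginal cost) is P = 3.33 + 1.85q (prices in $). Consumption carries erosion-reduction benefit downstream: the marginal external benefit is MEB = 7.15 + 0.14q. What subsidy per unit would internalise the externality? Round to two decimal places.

subsidy = $16.15 per unit

Social marginal benefit = demand + MEB = 172.39 - 0.78q.
Set SMB = MC: 172.39 - 0.78q = 3.33 + 1.85q → q* = 64.2814.
The Pigouvian subsidy equals MEB at q*: 7.15 + 0.14×64.2814 = 16.1494.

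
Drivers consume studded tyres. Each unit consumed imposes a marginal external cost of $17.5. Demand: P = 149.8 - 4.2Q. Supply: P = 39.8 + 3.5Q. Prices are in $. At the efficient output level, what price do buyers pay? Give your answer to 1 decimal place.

Social marginal benefit = demand − MEC = 132.3 - 4.2Q.
Set SMB = MC: 132.3 - 4.2Q = 39.8 + 3.5Q → Q* = 12.0130.
Consumer price on the demand curve at Q*: 149.8 − 4.2×12.0130 = 99.3454.

P = $99.3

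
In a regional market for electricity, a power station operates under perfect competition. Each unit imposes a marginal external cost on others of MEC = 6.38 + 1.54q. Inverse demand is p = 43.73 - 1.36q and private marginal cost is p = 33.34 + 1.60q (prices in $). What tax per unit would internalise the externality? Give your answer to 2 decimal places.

tax = $7.75 per unit

Social marginal cost = private MC + MEC = 39.72 + 3.14q.
Set SMC = demand: 39.72 + 3.14q = 43.73 - 1.36q → q* = 0.8911.
The Pigouvian tax equals MEC at q*: 6.38 + 1.54×0.8911 = 7.7523.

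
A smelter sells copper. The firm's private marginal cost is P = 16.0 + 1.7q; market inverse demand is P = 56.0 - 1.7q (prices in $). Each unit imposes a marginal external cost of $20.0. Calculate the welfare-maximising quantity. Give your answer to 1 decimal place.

Social marginal cost = private MC + MEC = 36.0 + 1.7q.
Set SMC = demand: 36.0 + 1.7q = 56.0 - 1.7q → q* = 5.8824.

q* = 5.9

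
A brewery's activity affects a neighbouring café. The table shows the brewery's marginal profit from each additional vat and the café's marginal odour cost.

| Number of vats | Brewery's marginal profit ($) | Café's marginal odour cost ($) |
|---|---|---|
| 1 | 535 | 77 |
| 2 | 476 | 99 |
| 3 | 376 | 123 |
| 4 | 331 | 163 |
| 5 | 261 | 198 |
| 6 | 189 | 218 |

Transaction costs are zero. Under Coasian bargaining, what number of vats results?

Bargaining reaches the level where marginal profit last exceeds marginal odour cost.
That holds through level 5 (261 ≥ 198) but not at 6 (189 < 218).

5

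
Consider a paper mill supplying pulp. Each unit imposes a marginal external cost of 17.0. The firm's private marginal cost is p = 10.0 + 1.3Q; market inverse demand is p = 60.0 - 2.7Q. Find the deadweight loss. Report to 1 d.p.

DWL = 36.1

Market equilibrium (private): 10.0 + 1.3Q = 60.0 - 2.7Q → Q_m = 12.5000.
Social marginal cost = private MC + MEC = 27.0 + 1.3Q.
Set SMC = demand: 27.0 + 1.3Q = 60.0 - 2.7Q → Q* = 8.2500.
The loss is the area between SMC and demand from Q* to Q_m; with linear curves that's a triangle of height MEC(Q_m).
DWL = ½ × 4.2500 × 17.0000 = 36.1250.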